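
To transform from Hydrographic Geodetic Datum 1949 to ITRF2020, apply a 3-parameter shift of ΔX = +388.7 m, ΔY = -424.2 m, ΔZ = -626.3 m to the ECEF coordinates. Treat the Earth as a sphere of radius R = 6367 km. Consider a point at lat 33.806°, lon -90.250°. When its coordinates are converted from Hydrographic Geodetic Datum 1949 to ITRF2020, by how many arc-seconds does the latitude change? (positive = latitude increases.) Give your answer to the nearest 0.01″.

sin φ = 0.556383, cos φ = 0.830926, sin λ = -0.999990, cos λ = -0.004363.
North component: ΔN = −sin φ cos λ·ΔX − sin φ sin λ·ΔY + cos φ·ΔZ = −(0.556383)(-0.004363)(388.7) − (0.556383)(-0.999990)(-424.2) + (0.830926)(-626.3) = -755.48 m.
1° of latitude spans πR/180 = 111125 m, so Δφ = -755.48 / 111125 × 3600 = -24.474″.

Δφ = -24.47″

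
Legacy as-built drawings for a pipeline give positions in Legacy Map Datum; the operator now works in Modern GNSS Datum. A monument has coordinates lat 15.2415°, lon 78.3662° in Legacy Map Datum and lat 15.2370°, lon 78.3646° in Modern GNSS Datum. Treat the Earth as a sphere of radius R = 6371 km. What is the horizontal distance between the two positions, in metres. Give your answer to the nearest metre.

Δφ = 15.2370° − 15.2415° = -0.0045°; Δλ = 78.3646° − 78.3662° = -0.0016°.
1° along a meridian = πR/180 = 111195 m.
ΔN = Δφ × 111195 = -500.4 m; ΔE = Δλ × 111195 × cos(15.2415°) = -0.0016 × 111195 × 0.964826 = -171.7 m.
Distance = √(ΔE² + ΔN²) = √((-171.7)² + (-500.4)²) = 529.0 m.

529 m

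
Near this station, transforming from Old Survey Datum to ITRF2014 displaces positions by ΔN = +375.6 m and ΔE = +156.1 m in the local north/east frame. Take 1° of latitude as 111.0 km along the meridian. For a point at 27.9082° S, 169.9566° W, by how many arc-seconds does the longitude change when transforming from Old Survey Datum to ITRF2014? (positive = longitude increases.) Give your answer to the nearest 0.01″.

At latitude -27.9082°, cos φ = 0.883699.
1° of longitude at this latitude = 111.0 × cos φ = 98.09 km, so Δλ = 156.1 / 98090.6 = 0.0015914° = 5.729″.

Δλ = 5.73″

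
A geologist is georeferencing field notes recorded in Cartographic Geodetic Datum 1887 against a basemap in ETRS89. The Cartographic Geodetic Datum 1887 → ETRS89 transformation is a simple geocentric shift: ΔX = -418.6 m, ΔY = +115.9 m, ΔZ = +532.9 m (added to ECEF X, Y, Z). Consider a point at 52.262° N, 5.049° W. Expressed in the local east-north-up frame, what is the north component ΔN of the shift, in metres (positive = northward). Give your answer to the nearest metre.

The local north axis is (−sin φ cos λ, −sin φ sin λ, cos φ), giving ΔN = 329.752 + 8.066 + 326.162 = 663.98 m.

ΔN = 664 m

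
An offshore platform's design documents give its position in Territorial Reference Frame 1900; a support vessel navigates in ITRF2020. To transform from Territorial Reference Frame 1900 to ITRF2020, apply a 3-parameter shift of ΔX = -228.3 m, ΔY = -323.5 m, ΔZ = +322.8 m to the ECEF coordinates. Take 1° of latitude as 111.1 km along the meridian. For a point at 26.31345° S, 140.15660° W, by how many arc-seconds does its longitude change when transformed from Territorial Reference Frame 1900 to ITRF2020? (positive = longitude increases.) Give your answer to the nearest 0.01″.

sin φ = -0.443282, cos φ = 0.896382, sin λ = -0.640691, cos λ = -0.767798.
East component: ΔE = −sin λ·ΔX + cos λ·ΔY = −(-0.640691)(-228.3) + (-0.767798)(-323.5) = 102.11 m.
1° of latitude spans 111100 m; at latitude φ, 1° of longitude spans that × cos φ = 99588.1 m, so Δλ = 102.11 / 99588.1 × 3600 = 3.691″.

Δλ = 3.69″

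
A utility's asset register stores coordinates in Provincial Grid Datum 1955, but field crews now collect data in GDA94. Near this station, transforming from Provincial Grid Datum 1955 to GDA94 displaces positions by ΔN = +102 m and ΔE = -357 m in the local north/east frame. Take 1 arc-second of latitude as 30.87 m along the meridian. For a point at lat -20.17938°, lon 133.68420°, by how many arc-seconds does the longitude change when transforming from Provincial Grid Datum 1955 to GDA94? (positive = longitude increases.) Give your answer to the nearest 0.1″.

Δλ = -12.3″

At latitude -20.17938°, cos φ = 0.938617.
1″ of longitude at this latitude = 30.87 × cos φ = 28.9751 m, so Δλ = -357.0 / 28.9751 = -12.321″.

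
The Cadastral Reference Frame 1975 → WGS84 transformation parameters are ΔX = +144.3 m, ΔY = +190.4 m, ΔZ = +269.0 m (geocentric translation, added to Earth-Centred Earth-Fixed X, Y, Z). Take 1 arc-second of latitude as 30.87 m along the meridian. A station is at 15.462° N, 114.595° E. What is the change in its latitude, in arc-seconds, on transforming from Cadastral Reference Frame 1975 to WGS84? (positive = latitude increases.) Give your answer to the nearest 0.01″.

Δφ = 7.42″

sin φ = 0.266599, cos φ = 0.963807, sin λ = 0.909272, cos λ = -0.416201.
North component: ΔN = −sin φ cos λ·ΔX − sin φ sin λ·ΔY + cos φ·ΔZ = −(0.266599)(-0.416201)(144.3) − (0.266599)(0.909272)(190.4) + (0.963807)(269.0) = 229.12 m.
1° of latitude spans 3600 × 30.87 = 111132 m, so Δφ = 229.12 / 111132 × 3600 = 7.422″.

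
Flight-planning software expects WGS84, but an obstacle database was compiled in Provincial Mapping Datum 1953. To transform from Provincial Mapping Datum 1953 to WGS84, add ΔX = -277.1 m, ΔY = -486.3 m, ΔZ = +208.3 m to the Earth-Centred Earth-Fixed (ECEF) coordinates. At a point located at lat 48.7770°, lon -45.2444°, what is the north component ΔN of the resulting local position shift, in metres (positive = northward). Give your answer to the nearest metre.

The local north axis is (−sin φ cos λ, −sin φ sin λ, cos φ), giving ΔN = 146.746 − 259.740 + 137.268 = 24.27 m.

ΔN = 24 m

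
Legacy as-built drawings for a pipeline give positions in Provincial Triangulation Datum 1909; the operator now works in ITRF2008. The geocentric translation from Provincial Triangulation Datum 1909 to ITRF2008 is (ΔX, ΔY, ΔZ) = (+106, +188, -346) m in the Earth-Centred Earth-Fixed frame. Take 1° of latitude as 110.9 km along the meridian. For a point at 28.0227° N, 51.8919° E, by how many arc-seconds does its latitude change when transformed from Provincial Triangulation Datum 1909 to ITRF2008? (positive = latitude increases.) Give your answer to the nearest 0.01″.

sin φ = 0.469821, cos φ = 0.882762, sin λ = 0.786848, cos λ = 0.617147.
North component: ΔN = −sin φ cos λ·ΔX − sin φ sin λ·ΔY + cos φ·ΔZ = −(0.469821)(0.617147)(106) − (0.469821)(0.786848)(188) + (0.882762)(-346) = -405.67 m.
1° of latitude spans 110900 m, so Δφ = -405.67 / 110900 × 3600 = -13.169″.

Δφ = -13.17″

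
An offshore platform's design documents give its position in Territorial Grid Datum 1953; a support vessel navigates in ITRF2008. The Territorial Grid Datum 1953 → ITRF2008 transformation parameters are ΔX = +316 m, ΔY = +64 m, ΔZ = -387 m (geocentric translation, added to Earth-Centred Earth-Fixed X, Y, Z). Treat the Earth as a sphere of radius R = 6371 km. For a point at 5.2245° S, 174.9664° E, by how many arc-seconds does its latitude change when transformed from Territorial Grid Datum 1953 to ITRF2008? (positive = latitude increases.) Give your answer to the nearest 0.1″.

sin φ = -0.091058, cos φ = 0.995846, sin λ = 0.087740, cos λ = -0.996143.
North component: ΔN = −sin φ cos λ·ΔX − sin φ sin λ·ΔY + cos φ·ΔZ = −(-0.091058)(-0.996143)(316) − (-0.091058)(0.087740)(64) + (0.995846)(-387) = -413.54 m.
1° of latitude spans πR/180 = 111195 m, so Δφ = -413.54 / 111195 × 3600 = -13.389″.

Δφ = -13.4″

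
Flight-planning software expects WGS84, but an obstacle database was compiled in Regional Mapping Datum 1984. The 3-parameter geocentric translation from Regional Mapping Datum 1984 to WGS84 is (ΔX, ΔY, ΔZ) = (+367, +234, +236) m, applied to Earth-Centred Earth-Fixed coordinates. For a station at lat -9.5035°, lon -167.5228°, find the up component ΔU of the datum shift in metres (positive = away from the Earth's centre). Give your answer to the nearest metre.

At φ = -9.5035°, λ = -167.5228°: sin φ = -0.165108, cos φ = 0.986276, sin λ = -0.216051, cos λ = -0.976382.
ΔU = cos φ cos λ·ΔX + cos φ sin λ·ΔY + sin φ·ΔZ = (0.986276)(-0.976382)(367) + (0.986276)(-0.216051)(234) + (-0.165108)(236) = -442.24 m.

ΔU = -442 m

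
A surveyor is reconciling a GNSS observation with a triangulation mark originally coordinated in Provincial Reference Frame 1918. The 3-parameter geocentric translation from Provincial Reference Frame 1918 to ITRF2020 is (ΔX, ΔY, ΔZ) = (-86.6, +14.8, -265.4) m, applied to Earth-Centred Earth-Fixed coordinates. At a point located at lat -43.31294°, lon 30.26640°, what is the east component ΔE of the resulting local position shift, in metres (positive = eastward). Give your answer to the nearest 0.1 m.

ΔE = 56.4 m

At φ = -43.31294°, λ = 30.26640°: sin φ = -0.685983, cos φ = 0.727618, sin λ = 0.504021, cos λ = 0.863691.
ΔE = −sin λ·ΔX + cos λ·ΔY = −(0.504021)·(-86.6) + (0.863691)·(14.8) = 56.43 m.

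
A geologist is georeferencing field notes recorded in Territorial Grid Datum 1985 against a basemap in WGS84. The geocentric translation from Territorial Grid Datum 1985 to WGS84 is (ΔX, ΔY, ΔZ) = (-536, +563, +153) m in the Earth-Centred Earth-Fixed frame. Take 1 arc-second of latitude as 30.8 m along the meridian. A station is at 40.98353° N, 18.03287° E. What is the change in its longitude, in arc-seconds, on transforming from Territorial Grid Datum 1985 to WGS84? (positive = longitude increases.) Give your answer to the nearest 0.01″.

Δλ = 30.16″

sin φ = 0.655842, cos φ = 0.754898, sin λ = 0.309563, cos λ = 0.950879.
East component: ΔE = −sin λ·ΔX + cos λ·ΔY = −(0.309563)(-536) + (0.950879)(563) = 701.27 m.
1° of latitude spans 3600 × 30.80 = 110880 m; at latitude φ, 1° of longitude spans that × cos φ = 83703.1 m, so Δλ = 701.27 / 83703.1 × 3600 = 30.161″.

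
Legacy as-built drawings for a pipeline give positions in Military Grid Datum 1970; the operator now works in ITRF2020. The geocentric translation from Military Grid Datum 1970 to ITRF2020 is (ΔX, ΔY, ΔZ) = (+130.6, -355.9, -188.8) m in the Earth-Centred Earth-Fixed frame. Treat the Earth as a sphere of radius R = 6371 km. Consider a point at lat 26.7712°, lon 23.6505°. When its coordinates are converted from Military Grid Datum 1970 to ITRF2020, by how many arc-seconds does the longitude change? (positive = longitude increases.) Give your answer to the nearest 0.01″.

sin φ = 0.450429, cos φ = 0.892812, sin λ = 0.401157, cos λ = 0.916010.
East component: ΔE = −sin λ·ΔX + cos λ·ΔY = −(0.401157)(130.6) + (0.916010)(-355.9) = -378.40 m.
1° of latitude spans πR/180 = 111195 m; at latitude φ, 1° of longitude spans that × cos φ = 99276.2 m, so Δλ = -378.40 / 99276.2 × 3600 = -13.722″.

Δλ = -13.72″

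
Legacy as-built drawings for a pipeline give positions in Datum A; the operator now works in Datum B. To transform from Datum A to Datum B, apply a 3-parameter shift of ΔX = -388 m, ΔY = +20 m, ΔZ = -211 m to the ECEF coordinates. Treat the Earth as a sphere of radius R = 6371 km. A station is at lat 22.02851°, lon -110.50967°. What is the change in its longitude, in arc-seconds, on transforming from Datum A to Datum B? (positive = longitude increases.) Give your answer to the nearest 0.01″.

Δλ = -12.94″

sin φ = 0.375068, cos φ = 0.926997, sin λ = -0.936613, cos λ = -0.350365.
East component: ΔE = −sin λ·ΔX + cos λ·ΔY = −(-0.936613)(-388) + (-0.350365)(20) = -370.41 m.
1° of latitude spans πR/180 = 111195 m; at latitude φ, 1° of longitude spans that × cos φ = 103077.4 m, so Δλ = -370.41 / 103077.4 × 3600 = -12.937″.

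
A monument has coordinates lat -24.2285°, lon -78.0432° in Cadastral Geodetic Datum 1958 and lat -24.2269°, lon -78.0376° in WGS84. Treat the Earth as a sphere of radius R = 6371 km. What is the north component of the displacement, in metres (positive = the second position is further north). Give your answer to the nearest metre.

ΔN = 178 m

Δφ = -24.2269° − -24.2285° = +0.0016°; Δλ = -78.0376° − -78.0432° = +0.0056°.
1° along a meridian = πR/180 = 111195 m.
ΔN = Δφ × 111195 = 177.9 m; ΔE = Δλ × 111195 × cos(-24.2285°) = +0.0056 × 111195 × 0.911916 = 567.8 m.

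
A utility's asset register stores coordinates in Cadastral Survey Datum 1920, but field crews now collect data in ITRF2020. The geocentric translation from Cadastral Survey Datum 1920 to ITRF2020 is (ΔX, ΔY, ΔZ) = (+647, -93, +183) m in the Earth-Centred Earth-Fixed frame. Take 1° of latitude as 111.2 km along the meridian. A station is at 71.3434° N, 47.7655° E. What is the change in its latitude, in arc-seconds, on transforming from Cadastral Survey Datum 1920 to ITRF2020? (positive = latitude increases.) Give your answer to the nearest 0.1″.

Δφ = -9.3″

sin φ = 0.947453, cos φ = 0.319895, sin λ = 0.740400, cos λ = 0.672167.
North component: ΔN = −sin φ cos λ·ΔX − sin φ sin λ·ΔY + cos φ·ΔZ = −(0.947453)(0.672167)(647) − (0.947453)(0.740400)(-93) + (0.319895)(183) = -288.26 m.
1° of latitude spans 111200 m, so Δφ = -288.26 / 111200 × 3600 = -9.332″.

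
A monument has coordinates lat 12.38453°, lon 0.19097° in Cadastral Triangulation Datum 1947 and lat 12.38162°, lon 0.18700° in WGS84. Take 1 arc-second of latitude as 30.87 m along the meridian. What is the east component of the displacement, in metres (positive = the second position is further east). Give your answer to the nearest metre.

Δφ = 12.38162° − 12.38453° = -0.00291°; Δλ = 0.18700° − 0.19097° = -0.00397°.
1° of latitude = 3600 × 30.87 = 111132 m.
ΔN = Δφ × 111132 = -323.4 m; ΔE = Δλ × 111132 × cos(12.38453°) = -0.00397 × 111132 × 0.976730 = -430.9 m.

ΔE = -431 m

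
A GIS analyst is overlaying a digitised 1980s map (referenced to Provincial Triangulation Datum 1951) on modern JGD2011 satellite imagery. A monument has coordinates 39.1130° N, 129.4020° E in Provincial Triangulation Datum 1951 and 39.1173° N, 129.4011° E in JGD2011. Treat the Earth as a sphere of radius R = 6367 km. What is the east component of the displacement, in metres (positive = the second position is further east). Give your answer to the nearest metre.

ΔE = -78 m

Δφ = 39.1173° − 39.1130° = +0.0043°; Δλ = 129.4011° − 129.4020° = -0.0009°.
1° along a meridian = πR/180 = 111125 m.
ΔN = Δφ × 111125 = 477.8 m; ΔE = Δλ × 111125 × cos(39.1130°) = -0.0009 × 111125 × 0.775903 = -77.6 m.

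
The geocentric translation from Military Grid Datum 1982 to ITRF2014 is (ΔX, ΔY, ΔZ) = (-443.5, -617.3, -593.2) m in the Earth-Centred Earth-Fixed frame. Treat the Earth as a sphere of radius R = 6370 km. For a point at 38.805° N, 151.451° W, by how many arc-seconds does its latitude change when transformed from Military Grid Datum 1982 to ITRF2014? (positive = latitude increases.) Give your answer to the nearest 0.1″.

sin φ = 0.626672, cos φ = 0.779283, sin λ = -0.477910, cos λ = -0.878409.
North component: ΔN = −sin φ cos λ·ΔX − sin φ sin λ·ΔY + cos φ·ΔZ = −(0.626672)(-0.878409)(-443.5) − (0.626672)(-0.477910)(-617.3) + (0.779283)(-593.2) = -891.28 m.
1° of latitude spans πR/180 = 111177 m, so Δφ = -891.28 / 111177 × 3600 = -28.860″.

Δφ = -28.9″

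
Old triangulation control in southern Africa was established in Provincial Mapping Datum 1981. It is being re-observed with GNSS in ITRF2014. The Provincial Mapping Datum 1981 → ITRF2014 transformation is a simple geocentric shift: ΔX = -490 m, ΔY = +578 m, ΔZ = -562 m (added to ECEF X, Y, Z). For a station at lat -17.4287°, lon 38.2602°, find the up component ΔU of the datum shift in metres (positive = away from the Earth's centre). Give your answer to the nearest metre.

The local up (radial) axis is (cos φ cos λ, cos φ sin λ, sin φ), giving ΔU = -367.088 + 341.485 + 168.330 = 142.73 m.

ΔU = 143 m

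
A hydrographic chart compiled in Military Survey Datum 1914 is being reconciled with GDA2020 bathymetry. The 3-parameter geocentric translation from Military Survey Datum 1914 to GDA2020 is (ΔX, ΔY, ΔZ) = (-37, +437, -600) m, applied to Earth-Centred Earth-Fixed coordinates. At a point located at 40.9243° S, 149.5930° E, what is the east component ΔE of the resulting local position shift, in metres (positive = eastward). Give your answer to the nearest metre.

ΔE = -358 m

The local east axis at (φ, λ) is (−sin λ, cos λ, 0), so ΔE = −sin(149.5930°)·(-37) + cos(149.5930°)·437 = -358.16 m.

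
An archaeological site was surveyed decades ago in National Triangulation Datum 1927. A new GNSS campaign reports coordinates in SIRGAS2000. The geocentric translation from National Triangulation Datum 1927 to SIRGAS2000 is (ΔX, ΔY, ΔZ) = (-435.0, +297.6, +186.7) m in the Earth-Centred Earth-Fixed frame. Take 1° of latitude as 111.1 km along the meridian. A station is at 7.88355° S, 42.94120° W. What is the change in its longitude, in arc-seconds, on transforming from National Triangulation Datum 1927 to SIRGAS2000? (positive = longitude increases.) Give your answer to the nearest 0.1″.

sin φ = -0.137160, cos φ = 0.990549, sin λ = -0.681247, cos λ = 0.732053.
East component: ΔE = −sin λ·ΔX + cos λ·ΔY = −(-0.681247)(-435.0) + (0.732053)(297.6) = -78.48 m.
1° of latitude spans 111100 m; at latitude φ, 1° of longitude spans that × cos φ = 110050.0 m, so Δλ = -78.48 / 110050.0 × 3600 = -2.567″.

Δλ = -2.6″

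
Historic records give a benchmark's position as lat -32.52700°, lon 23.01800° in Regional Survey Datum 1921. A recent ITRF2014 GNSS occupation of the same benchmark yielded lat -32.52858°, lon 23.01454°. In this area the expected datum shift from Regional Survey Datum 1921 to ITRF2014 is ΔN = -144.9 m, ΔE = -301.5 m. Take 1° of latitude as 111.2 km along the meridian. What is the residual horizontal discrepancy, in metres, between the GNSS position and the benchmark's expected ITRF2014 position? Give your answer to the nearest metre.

38 m

Observed coordinate differences: Δφ = -0.00158°, Δλ = -0.00346°.
Converting to metres (1° lat = 111200 m, cos φ = 0.843138): observed ΔN = -175.7 m, observed ΔE = -324.4 m.
Subtracting the expected shift leaves a residual of -175.7 − (-144.9) = -30.8 m north and -324.4 − (-301.5) = -22.9 m east.
Residual distance = √((-30.8)² + (-22.9)²) = 38.4 m.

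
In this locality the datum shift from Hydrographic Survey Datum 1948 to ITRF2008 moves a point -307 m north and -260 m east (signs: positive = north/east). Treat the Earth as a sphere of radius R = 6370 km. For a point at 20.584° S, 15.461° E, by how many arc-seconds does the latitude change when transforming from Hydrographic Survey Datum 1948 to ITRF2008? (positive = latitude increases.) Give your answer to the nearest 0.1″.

Δφ = -9.9″

On a sphere of radius R, 1 rad of latitude = R, so Δφ = ΔN / R = -307.0 / 6370000 = -4.8195e-05 rad = -9.941″.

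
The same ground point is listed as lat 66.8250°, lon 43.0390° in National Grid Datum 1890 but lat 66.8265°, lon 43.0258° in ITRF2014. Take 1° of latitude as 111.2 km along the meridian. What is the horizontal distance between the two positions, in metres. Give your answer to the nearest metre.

601 m

Δφ = 66.8265° − 66.8250° = +0.0015°; Δλ = 43.0258° − 43.0390° = -0.0132°.
ΔN = Δφ × 111200 = 166.8 m; ΔE = Δλ × 111200 × cos(66.8250°) = -0.0132 × 111200 × 0.393541 = -577.7 m.
Distance = √(ΔE² + ΔN²) = √((-577.7)² + 166.8²) = 601.3 m.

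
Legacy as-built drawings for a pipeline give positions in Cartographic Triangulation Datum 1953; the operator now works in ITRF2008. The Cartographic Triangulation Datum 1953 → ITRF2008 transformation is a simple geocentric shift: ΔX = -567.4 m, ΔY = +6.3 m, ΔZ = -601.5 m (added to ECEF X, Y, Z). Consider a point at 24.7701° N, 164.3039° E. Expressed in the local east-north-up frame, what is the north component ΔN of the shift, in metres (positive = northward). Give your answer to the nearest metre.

ΔN = -776 m

The local north axis is (−sin φ cos λ, −sin φ sin λ, cos φ), giving ΔN = -228.863 − 0.714 − 546.160 = -775.74 m.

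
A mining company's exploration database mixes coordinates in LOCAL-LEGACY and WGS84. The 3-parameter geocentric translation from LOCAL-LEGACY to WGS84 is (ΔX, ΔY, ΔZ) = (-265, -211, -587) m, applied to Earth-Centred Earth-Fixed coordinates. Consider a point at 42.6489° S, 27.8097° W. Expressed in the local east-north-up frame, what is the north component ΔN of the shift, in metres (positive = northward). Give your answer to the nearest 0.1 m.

ΔN = -523.9 m

The local north axis is (−sin φ cos λ, −sin φ sin λ, cos φ), giving ΔN = -158.802 + 66.693 − 431.750 = -523.86 m.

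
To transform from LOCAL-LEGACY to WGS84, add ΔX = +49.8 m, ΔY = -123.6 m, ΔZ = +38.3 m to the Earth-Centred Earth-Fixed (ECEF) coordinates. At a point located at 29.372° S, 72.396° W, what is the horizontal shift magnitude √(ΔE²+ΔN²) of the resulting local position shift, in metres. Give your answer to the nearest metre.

The local east axis at (φ, λ) is (−sin λ, cos λ, 0), so ΔE = −sin(-72.396°)·49.8 + cos(-72.396°)·(-123.6) = 10.09 m.
The local north axis is (−sin φ cos λ, −sin φ sin λ, cos φ), giving ΔN = 7.387 + 57.784 + 33.377 = 98.55 m.
Horizontal magnitude = √(ΔE² + ΔN²) = √(10.09² + 98.55²) = 99.06 m.

99 m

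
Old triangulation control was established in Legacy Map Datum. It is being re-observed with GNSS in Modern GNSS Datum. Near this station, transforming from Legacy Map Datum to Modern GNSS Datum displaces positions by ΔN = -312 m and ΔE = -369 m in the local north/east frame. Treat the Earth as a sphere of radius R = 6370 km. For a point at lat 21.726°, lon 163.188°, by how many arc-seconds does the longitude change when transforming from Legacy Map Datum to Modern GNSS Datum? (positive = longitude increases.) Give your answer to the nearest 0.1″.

Δλ = -12.9″

At latitude 21.726°, cos φ = 0.928965.
One radian of longitude at latitude φ spans R cos φ, so Δλ = ΔE / (R cos φ) = -369.0 / (6370000 × 0.928965) = -6.2357e-05 rad = -12.862″.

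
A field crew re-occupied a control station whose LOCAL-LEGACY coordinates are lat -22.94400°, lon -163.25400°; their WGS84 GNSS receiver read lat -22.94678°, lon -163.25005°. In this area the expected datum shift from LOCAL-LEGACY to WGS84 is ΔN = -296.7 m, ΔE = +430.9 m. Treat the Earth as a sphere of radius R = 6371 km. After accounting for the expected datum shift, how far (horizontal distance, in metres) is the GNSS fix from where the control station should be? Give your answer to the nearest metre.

Observed coordinate differences: Δφ = -0.00278°, Δλ = +0.00395°.
Converting to metres (1° lat = 111195 m, cos φ = 0.920886): observed ΔN = -309.1 m, observed ΔE = 404.5 m.
Subtracting the expected shift leaves a residual of -309.1 − (-296.7) = -12.4 m north and 404.5 − (430.9) = -26.4 m east.
Residual distance = √((-12.4)² + (-26.4)²) = 29.2 m.

29 m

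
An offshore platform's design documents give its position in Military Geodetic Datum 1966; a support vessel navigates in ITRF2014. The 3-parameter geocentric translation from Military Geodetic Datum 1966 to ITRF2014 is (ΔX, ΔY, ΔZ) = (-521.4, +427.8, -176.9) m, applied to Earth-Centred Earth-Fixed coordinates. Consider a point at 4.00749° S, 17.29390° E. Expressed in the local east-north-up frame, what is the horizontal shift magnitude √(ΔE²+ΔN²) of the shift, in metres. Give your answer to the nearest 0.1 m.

598.7 m

The local east axis at (φ, λ) is (−sin λ, cos λ, 0), so ΔE = −sin(17.29390°)·(-521.4) + cos(17.29390°)·427.8 = 563.46 m.
The local north axis is (−sin φ cos λ, −sin φ sin λ, cos φ), giving ΔN = -34.792 + 8.888 − 176.467 = -202.37 m.
Horizontal magnitude = √(ΔE² + ΔN²) = √(563.46² + (-202.37)²) = 598.70 m.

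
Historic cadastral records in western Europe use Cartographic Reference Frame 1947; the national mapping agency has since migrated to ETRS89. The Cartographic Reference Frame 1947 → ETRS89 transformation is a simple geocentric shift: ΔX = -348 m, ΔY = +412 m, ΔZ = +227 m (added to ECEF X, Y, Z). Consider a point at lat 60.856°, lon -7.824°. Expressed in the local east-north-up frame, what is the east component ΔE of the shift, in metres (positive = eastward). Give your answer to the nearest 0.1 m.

ΔE = 360.8 m

At φ = 60.856°, λ = -7.824°: sin φ = 0.873398, cos φ = 0.487006, sin λ = -0.136131, cos λ = 0.990691.
ΔE = −sin λ·ΔX + cos λ·ΔY = −(-0.136131)·(-348) + (0.990691)·(412) = 360.79 m.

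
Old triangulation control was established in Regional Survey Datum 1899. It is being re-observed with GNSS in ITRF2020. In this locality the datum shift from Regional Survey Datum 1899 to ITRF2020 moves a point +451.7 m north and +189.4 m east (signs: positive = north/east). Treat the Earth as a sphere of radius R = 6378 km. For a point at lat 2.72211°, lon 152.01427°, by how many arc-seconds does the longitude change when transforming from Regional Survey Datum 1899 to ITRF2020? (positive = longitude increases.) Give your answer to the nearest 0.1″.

At latitude 2.72211°, cos φ = 0.998872.
One radian of longitude at latitude φ spans R cos φ, so Δλ = ΔE / (R cos φ) = 189.4 / (6378000 × 0.998872) = 2.9729e-05 rad = 6.132″.

Δλ = 6.1″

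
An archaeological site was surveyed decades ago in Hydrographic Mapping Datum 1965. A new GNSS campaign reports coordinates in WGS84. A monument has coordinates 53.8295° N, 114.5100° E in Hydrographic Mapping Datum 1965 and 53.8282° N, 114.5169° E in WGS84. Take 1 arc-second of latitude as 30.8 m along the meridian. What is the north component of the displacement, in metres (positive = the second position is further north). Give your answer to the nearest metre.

Δφ = 53.8282° − 53.8295° = -0.0013°; Δλ = 114.5169° − 114.5100° = +0.0069°.
1° of latitude = 3600 × 30.80 = 110880 m.
ΔN = Δφ × 110880 = -144.1 m; ΔE = Δλ × 110880 × cos(53.8295°) = +0.0069 × 110880 × 0.590190 = 451.5 m.

ΔN = -144 m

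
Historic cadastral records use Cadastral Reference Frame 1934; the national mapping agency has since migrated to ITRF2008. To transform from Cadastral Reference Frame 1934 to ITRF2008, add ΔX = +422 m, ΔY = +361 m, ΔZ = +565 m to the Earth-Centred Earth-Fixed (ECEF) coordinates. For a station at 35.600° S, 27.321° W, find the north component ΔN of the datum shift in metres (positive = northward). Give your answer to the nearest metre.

At φ = -35.600°, λ = -27.321°: sin φ = -0.582123, cos φ = 0.813101, sin λ = -0.458975, cos λ = 0.888449.
ΔN = −sin φ cos λ·ΔX − sin φ sin λ·ΔY + cos φ·ΔZ = −(-0.582123)(0.888449)(422) − (-0.582123)(-0.458975)(361) + (0.813101)(565) = 581.20 m.

ΔN = 581 m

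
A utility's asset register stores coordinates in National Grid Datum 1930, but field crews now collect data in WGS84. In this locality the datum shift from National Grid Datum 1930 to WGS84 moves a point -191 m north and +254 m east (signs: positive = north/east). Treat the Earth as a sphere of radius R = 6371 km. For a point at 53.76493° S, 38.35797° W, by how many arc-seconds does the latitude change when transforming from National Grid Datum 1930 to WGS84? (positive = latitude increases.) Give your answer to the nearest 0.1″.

Δφ = -6.2″

On a sphere of radius R, 1 rad of latitude = R, so Δφ = ΔN / R = -191.0 / 6371000 = -2.9980e-05 rad = -6.184″.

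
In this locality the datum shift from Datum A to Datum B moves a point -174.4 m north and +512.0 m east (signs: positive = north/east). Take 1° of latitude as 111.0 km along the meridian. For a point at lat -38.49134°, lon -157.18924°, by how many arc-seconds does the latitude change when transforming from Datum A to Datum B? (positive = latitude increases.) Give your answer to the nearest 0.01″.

1° of latitude = 111.0 km, so Δφ = -174.4 / 111000 = -0.0015712° = -5.656″.

Δφ = -5.66″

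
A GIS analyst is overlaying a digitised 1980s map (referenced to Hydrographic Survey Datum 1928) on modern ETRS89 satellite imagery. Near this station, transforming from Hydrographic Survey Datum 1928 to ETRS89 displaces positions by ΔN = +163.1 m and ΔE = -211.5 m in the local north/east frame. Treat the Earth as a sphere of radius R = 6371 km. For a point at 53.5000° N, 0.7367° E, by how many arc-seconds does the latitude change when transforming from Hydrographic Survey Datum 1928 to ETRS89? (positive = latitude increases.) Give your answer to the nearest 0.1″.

On a sphere of radius R, 1 rad of latitude = R, so Δφ = ΔN / R = 163.1 / 6371000 = 2.5600e-05 rad = 5.280″.

Δφ = 5.3″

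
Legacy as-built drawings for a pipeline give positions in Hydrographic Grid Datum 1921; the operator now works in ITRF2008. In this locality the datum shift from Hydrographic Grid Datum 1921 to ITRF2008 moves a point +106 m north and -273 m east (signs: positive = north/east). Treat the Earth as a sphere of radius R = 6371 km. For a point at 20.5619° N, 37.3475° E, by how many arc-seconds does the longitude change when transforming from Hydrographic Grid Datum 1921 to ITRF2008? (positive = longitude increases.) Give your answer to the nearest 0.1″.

At latitude 20.5619°, cos φ = 0.936293.
One radian of longitude at latitude φ spans R cos φ, so Δλ = ΔE / (R cos φ) = -273.0 / (6371000 × 0.936293) = -4.5766e-05 rad = -9.440″.

Δλ = -9.4″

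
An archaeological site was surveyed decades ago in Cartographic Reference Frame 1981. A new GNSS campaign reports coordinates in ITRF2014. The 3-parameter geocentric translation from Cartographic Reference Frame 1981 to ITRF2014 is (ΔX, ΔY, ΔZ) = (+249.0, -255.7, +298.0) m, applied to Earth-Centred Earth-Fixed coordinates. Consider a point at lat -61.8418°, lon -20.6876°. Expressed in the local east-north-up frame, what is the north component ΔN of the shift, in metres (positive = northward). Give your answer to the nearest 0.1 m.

ΔN = 425.6 m

The local north axis is (−sin φ cos λ, −sin φ sin λ, cos φ), giving ΔN = 205.375 + 79.641 + 140.628 = 425.64 m.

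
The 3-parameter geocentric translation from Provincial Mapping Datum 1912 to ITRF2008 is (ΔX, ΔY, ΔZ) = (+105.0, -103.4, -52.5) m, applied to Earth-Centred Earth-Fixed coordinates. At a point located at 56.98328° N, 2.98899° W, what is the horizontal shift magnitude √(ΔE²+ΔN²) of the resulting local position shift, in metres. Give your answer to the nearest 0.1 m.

155.6 m

At φ = 56.98328°, λ = -2.98899°: sin φ = 0.838512, cos φ = 0.544884, sin λ = -0.052144, cos λ = 0.998640.
ΔE = −sin λ·ΔX + cos λ·ΔY = −(-0.052144)·(105.0) + (0.998640)·(-103.4) = -97.78 m.
ΔN = −sin φ cos λ·ΔX − sin φ sin λ·ΔY + cos φ·ΔZ = −(0.838512)(0.998640)(105.0) − (0.838512)(-0.052144)(-103.4) + (0.544884)(-52.5) = -121.05 m.
Horizontal magnitude = √(ΔE² + ΔN²) = √((-97.78)² + (-121.05)²) = 155.61 m.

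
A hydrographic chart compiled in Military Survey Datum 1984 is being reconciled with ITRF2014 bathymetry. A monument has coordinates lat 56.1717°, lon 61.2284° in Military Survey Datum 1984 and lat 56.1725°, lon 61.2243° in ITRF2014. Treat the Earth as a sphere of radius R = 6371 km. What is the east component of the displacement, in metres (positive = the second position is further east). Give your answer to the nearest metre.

Δφ = 56.1725° − 56.1717° = +0.0008°; Δλ = 61.2243° − 61.2284° = -0.0041°.
1° along a meridian = πR/180 = 111195 m.
ΔN = Δφ × 111195 = 89.0 m; ΔE = Δλ × 111195 × cos(56.1717°) = -0.0041 × 111195 × 0.556706 = -253.8 m.

ΔE = -254 m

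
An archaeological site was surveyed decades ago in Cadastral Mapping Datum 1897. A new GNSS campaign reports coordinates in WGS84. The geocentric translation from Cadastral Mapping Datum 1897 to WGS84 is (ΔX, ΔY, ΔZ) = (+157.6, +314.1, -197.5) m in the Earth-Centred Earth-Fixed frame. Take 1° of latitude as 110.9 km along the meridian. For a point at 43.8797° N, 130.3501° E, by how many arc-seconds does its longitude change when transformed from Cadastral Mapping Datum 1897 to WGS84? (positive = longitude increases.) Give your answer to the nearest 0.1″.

Δλ = -14.6″

sin φ = 0.693146, cos φ = 0.720797, sin λ = 0.762102, cos λ = -0.647456.
East component: ΔE = −sin λ·ΔX + cos λ·ΔY = −(0.762102)(157.6) + (-0.647456)(314.1) = -323.47 m.
1° of latitude spans 110900 m; at latitude φ, 1° of longitude spans that × cos φ = 79936.4 m, so Δλ = -323.47 / 79936.4 × 3600 = -14.568″.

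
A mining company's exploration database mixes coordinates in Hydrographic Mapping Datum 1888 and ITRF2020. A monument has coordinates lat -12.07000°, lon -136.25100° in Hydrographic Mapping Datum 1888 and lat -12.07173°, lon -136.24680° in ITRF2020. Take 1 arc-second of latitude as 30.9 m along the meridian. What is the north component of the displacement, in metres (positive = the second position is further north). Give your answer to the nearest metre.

Δφ = -12.07173° − -12.07000° = -0.00173°; Δλ = -136.24680° − -136.25100° = +0.00420°.
1° of latitude = 3600 × 30.90 = 111240 m.
ΔN = Δφ × 111240 = -192.4 m; ΔE = Δλ × 111240 × cos(-12.07000°) = +0.00420 × 111240 × 0.977893 = 456.9 m.

ΔN = -192 m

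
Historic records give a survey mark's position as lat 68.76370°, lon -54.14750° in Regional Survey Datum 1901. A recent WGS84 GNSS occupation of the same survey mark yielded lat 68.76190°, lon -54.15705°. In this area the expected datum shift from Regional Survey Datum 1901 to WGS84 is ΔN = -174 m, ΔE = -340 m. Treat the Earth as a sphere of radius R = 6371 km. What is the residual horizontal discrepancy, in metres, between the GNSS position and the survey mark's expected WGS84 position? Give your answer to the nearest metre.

52 m

Observed coordinate differences: Δφ = -0.00180°, Δλ = -0.00955°.
Converting to metres (1° lat = 111195 m, cos φ = 0.362215): observed ΔN = -200.2 m, observed ΔE = -384.6 m.
Subtracting the expected shift leaves a residual of -200.2 − (-174) = -26.2 m north and -384.6 − (-340) = -44.6 m east.
Residual distance = √((-26.2)² + (-44.6)²) = 51.7 m.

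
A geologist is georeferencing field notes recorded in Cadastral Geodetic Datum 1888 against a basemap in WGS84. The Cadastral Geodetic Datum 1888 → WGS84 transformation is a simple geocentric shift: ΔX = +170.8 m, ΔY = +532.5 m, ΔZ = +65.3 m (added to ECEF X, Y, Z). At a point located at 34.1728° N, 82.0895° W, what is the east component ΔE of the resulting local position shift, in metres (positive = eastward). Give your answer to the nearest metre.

At φ = 34.1728°, λ = -82.0895°: sin φ = 0.561691, cos φ = 0.827347, sin λ = -0.990484, cos λ = 0.137626.
ΔE = −sin λ·ΔX + cos λ·ΔY = −(-0.990484)·(170.8) + (0.137626)·(532.5) = 242.46 m.

ΔE = 242 m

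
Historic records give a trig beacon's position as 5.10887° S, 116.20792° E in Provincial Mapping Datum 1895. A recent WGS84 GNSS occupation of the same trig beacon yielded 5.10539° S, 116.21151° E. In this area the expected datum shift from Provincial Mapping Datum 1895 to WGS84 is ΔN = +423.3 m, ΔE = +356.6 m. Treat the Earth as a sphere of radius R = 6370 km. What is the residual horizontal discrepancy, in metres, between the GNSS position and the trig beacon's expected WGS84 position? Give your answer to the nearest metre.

55 m

Observed coordinate differences: Δφ = +0.00348°, Δλ = +0.00359°.
Converting to metres (1° lat = 111177 m, cos φ = 0.996027): observed ΔN = 386.9 m, observed ΔE = 397.5 m.
Subtracting the expected shift leaves a residual of 386.9 − (423.3) = -36.4 m north and 397.5 − (356.6) = 40.9 m east.
Residual distance = √((-36.4)² + 40.9²) = 54.8 m.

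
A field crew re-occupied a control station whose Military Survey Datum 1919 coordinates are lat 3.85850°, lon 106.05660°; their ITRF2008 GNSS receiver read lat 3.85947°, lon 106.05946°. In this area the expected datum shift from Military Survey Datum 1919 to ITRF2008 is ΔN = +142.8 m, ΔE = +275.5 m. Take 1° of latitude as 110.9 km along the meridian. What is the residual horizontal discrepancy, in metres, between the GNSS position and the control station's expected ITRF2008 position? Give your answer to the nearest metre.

Observed coordinate differences: Δφ = +0.00097°, Δλ = +0.00286°.
Converting to metres (1° lat = 110900 m, cos φ = 0.997733): observed ΔN = 107.6 m, observed ΔE = 316.5 m.
Subtracting the expected shift leaves a residual of 107.6 − (142.8) = -35.2 m north and 316.5 − (275.5) = 41.0 m east.
Residual distance = √((-35.2)² + 41.0²) = 54.0 m.

54 m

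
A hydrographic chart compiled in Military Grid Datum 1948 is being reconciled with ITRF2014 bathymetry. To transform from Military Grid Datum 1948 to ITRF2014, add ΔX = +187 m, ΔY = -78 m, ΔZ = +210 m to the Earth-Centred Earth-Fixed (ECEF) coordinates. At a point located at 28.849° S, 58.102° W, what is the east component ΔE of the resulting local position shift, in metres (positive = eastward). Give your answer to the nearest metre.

ΔE = 118 m

The local east axis at (φ, λ) is (−sin λ, cos λ, 0), so ΔE = −sin(-58.102°)·187 + cos(-58.102°)·(-78) = 117.55 m.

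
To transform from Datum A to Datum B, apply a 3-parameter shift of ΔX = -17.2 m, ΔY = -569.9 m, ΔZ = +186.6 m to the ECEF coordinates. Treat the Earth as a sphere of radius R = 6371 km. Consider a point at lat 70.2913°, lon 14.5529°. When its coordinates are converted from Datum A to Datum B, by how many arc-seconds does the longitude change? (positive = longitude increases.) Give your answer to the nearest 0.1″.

Δλ = -52.5″

sin φ = 0.941419, cos φ = 0.337238, sin λ = 0.251274, cos λ = 0.967916.
East component: ΔE = −sin λ·ΔX + cos λ·ΔY = −(0.251274)(-17.2) + (0.967916)(-569.9) = -547.29 m.
1° of latitude spans πR/180 = 111195 m; at latitude φ, 1° of longitude spans that × cos φ = 37499.2 m, so Δλ = -547.29 / 37499.2 × 3600 = -52.541″.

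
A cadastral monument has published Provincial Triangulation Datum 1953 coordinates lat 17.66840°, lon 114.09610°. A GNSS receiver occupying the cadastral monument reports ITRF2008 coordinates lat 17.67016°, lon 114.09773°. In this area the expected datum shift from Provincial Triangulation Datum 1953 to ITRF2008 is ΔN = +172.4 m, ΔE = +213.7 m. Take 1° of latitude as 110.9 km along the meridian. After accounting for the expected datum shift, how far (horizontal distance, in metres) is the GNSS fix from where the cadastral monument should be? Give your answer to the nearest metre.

47 m

Observed coordinate differences: Δφ = +0.00176°, Δλ = +0.00163°.
Converting to metres (1° lat = 110900 m, cos φ = 0.952829): observed ΔN = 195.2 m, observed ΔE = 172.2 m.
Subtracting the expected shift leaves a residual of 195.2 − (172.4) = 22.8 m north and 172.2 − (213.7) = -41.5 m east.
Residual distance = √(22.8² + (-41.5)²) = 47.3 m.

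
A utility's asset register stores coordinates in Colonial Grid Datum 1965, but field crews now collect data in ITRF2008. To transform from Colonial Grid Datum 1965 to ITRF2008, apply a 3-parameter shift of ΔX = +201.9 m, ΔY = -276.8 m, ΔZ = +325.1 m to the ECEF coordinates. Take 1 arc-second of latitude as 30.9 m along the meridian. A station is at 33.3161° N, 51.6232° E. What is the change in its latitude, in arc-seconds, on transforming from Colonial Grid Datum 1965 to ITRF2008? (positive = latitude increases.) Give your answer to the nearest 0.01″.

sin φ = 0.549258, cos φ = 0.835653, sin λ = 0.783945, cos λ = 0.620830.
North component: ΔN = −sin φ cos λ·ΔX − sin φ sin λ·ΔY + cos φ·ΔZ = −(0.549258)(0.620830)(201.9) − (0.549258)(0.783945)(-276.8) + (0.835653)(325.1) = 322.01 m.
1° of latitude spans 3600 × 30.90 = 111240 m, so Δφ = 322.01 / 111240 × 3600 = 10.421″.

Δφ = 10.42″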